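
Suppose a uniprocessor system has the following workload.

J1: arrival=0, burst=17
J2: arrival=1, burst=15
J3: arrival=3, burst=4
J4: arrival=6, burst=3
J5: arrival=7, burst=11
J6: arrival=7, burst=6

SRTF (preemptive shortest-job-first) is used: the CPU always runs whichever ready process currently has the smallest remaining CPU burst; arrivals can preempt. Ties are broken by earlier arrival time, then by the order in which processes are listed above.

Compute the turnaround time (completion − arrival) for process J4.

Gantt: | J1 0-1 | J2 1-3 | J3 3-7 | J4 7-10 | J6 10-16 | J5 16-27 | J2 27-40 | J1 40-56 |
Completion: J1=56  J2=40  J3=7  J4=10  J5=27  J6=16
Turnaround (C−A): J1=56  J2=39  J3=4  J4=4  J5=20  J6=9
Turnaround(J4) = completion − arrival = 10 − 6 = 4

4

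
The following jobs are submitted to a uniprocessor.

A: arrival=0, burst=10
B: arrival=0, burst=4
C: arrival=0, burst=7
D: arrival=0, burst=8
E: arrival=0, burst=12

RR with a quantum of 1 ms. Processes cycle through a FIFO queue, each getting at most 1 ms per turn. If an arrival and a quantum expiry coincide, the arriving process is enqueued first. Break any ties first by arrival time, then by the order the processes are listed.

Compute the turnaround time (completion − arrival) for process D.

34

Timeline: | A 0-1 | B 1-2 | C 2-3 | D 3-4 | E 4-5 | A 5-6 | B 6-7 | C 7-8 | D 8-9 | E 9-10 | A 10-11 | B 11-12 | C 12-13 | D 13-14 | E 14-15 | A 15-16 | B 16-17 | C 17-18 | D 18-19 | E 19-20 | A 20-21 | C 21-22 | D 22-23 | E 23-24 | A 24-25 | C 25-26 | D 26-27 | E 27-28 | A 28-29 | C 29-30 | D 30-31 | E 31-32 | A 32-33 | D 33-34 | E 34-35 | A 35-36 | E 36-37 | A 37-38 | E 38-41 |
Completion: A=38  B=17  C=30  D=34  E=41
Turnaround(D) = completion − arrival = 34 − 0 = 34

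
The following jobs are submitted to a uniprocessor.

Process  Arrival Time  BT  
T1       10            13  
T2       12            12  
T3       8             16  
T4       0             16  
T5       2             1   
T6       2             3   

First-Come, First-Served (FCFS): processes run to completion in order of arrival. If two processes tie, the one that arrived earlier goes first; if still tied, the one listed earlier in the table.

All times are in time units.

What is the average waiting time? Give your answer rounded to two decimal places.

17.33

Gantt: | T4 0-16 | T5 16-17 | T6 17-20 | T3 20-36 | T1 36-49 | T2 49-61 |
Completion: T1=49  T2=61  T3=36  T4=16  T5=17  T6=20
Turnaround (C−A): T1=39  T2=49  T3=28  T4=16  T5=15  T6=18
Waiting times: T1=26, T2=37, T3=12, T4=0, T5=14, T6=15
Average waiting = (26+37+12+0+14+15) / 6 = 104/6 = 17.33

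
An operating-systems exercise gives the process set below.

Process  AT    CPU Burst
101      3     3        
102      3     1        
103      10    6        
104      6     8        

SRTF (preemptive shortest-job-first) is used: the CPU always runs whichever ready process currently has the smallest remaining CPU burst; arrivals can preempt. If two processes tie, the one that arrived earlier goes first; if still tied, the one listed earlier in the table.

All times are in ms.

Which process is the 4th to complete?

103

Schedule: | idle 0-3 | 102 3-4 | 101 4-7 | 104 7-15 | 103 15-21 |
Completion: 101=7  102=4  103=21  104=15
Finish order: 102 → 101 → 104 → 103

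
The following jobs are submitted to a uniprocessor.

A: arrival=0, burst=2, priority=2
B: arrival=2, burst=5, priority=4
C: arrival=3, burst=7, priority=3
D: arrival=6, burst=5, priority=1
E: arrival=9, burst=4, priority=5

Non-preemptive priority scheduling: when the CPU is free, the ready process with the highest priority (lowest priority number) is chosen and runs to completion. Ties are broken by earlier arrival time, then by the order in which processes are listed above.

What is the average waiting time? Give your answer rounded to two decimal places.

4.00

Schedule: | A 0-2 | B 2-7 | D 7-12 | C 12-19 | E 19-23 |
Completion: A=2  B=7  C=19  D=12  E=23
Turnaround (C−A): A=2  B=5  C=16  D=6  E=14
Waiting times: A=0, B=0, C=9, D=1, E=10
Average waiting = (0+0+9+1+10) / 5 = 20/5 = 4.00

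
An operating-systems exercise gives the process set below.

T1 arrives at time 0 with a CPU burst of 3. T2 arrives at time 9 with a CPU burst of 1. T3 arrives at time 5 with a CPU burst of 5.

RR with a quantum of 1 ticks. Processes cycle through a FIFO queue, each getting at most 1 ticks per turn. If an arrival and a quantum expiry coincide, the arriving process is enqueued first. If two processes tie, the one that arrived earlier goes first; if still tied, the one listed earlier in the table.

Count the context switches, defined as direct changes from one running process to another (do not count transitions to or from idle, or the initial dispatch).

2

Gantt: | T1 0-3 | idle 3-5 | T3 5-9 | T2 9-10 | T3 10-11 |
Completion: T1=3  T2=10  T3=11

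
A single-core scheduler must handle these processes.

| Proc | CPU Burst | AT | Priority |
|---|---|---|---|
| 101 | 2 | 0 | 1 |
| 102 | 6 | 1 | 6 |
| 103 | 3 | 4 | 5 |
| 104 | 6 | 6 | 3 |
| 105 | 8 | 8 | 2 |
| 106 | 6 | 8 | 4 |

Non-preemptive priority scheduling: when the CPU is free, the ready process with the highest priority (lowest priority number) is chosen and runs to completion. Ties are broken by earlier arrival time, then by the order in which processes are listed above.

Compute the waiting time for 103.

24

Timeline: | 101 0-2 | 102 2-8 | 105 8-16 | 104 16-22 | 106 22-28 | 103 28-31 |
Completion: 101=2  102=8  103=31  104=22  105=16  106=28
Waiting(103) = turnaround − burst = 27 − 3 = 24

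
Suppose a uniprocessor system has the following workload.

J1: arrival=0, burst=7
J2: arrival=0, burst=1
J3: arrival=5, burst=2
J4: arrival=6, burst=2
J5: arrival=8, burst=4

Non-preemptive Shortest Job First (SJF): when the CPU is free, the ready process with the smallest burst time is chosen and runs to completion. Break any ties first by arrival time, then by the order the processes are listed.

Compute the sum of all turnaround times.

Gantt: | J2 0-1 | J1 1-8 | J3 8-10 | J4 10-12 | J5 12-16 |
Completion: J1=8  J2=1  J3=10  J4=12  J5=16
Turnaround (C−A): J1=8  J2=1  J3=5  J4=6  J5=8
Turnaround = completion − arrival: J1=8, J2=1, J3=5, J4=6, J5=8
Total turnaround = 8 + 1 + 5 + 6 + 8 = 28

28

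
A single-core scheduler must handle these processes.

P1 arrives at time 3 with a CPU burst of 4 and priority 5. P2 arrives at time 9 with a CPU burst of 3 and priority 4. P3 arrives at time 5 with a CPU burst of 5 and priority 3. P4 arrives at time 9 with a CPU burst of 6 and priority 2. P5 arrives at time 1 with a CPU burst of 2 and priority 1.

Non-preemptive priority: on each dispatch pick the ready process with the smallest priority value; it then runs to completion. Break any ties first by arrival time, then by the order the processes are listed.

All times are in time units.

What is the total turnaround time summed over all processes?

34

Schedule: | idle 0-1 | P5 1-3 | P1 3-7 | P3 7-12 | P4 12-18 | P2 18-21 |
Completion: P1=7  P2=21  P3=12  P4=18  P5=3
Turnaround = completion − arrival: P1=4, P2=12, P3=7, P4=9, P5=2
Total turnaround = 4 + 12 + 7 + 9 + 2 = 34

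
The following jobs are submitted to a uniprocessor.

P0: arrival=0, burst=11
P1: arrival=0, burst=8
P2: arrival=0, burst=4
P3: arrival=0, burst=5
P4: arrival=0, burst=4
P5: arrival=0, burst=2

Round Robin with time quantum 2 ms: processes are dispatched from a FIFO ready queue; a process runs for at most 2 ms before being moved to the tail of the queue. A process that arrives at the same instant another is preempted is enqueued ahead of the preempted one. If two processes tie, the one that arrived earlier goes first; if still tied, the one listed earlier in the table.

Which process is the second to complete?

Schedule: | P0 0-2 | P1 2-4 | P2 4-6 | P3 6-8 | P4 8-10 | P5 10-12 | P0 12-14 | P1 14-16 | P2 16-18 | P3 18-20 | P4 20-22 | P0 22-24 | P1 24-26 | P3 26-27 | P0 27-29 | P1 29-31 | P0 31-34 |
Completion: P0=34  P1=31  P2=18  P3=27  P4=22  P5=12
Finish order: P5 → P2 → P4 → P3 → P1 → P0

P2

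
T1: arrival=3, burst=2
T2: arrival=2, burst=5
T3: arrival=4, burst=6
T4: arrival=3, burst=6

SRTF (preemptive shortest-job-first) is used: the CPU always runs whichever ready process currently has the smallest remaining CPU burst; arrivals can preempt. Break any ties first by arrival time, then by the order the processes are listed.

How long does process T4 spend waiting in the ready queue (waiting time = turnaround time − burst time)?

6

Schedule: | idle 0-2 | T2 2-3 | T1 3-5 | T2 5-9 | T4 9-15 | T3 15-21 |
Completion: T1=5  T2=9  T3=21  T4=15
Waiting(T4) = turnaround − burst = 12 − 6 = 6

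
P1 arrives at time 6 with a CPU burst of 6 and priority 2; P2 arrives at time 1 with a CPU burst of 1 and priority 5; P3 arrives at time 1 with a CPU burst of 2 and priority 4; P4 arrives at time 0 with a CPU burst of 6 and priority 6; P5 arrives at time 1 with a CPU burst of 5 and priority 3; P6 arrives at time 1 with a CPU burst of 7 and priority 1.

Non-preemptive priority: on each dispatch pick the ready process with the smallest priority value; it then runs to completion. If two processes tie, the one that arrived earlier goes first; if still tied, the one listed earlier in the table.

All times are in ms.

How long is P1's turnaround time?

Schedule: | P4 0-6 | P6 6-13 | P1 13-19 | P5 19-24 | P3 24-26 | P2 26-27 |
Completion: P1=19  P2=27  P3=26  P4=6  P5=24  P6=13
Turnaround (C−A): P1=13  P2=26  P3=25  P4=6  P5=23  P6=12
Turnaround(P1) = completion − arrival = 19 − 6 = 13

13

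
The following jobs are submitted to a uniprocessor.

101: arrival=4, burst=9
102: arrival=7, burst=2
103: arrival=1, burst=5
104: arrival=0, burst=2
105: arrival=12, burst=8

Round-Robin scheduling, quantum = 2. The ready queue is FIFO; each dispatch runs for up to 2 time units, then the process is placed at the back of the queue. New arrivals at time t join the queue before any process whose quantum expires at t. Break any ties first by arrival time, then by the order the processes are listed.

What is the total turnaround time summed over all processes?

51

Timeline: | 104 0-2 | 103 2-4 | 101 4-6 | 103 6-8 | 101 8-10 | 102 10-12 | 103 12-13 | 101 13-15 | 105 15-17 | 101 17-19 | 105 19-21 | 101 21-22 | 105 22-26 |
Completion: 101=22  102=12  103=13  104=2  105=26
Turnaround (C−A): 101=18  102=5  103=12  104=2  105=14
Turnaround = completion − arrival: 101=18, 102=5, 103=12, 104=2, 105=14
Total turnaround = 18 + 5 + 12 + 2 + 14 = 51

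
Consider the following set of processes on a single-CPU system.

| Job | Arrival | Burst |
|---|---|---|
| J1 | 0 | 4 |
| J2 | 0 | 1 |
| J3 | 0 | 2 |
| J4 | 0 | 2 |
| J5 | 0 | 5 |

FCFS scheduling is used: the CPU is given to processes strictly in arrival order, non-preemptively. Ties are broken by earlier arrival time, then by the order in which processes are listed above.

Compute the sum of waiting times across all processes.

25

Timeline: | J1 0-4 | J2 4-5 | J3 5-7 | J4 7-9 | J5 9-14 |
Completion: J1=4  J2=5  J3=7  J4=9  J5=14
Waiting = turnaround − burst: J1=0, J2=4, J3=5, J4=7, J5=9
Total waiting = 0 + 4 + 5 + 7 + 9 = 25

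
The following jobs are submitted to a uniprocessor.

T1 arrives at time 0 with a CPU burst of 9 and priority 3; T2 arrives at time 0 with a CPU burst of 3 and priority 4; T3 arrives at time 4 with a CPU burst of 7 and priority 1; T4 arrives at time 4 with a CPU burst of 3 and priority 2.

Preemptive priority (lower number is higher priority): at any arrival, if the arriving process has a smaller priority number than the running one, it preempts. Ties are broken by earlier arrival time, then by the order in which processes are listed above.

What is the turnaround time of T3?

7

Timeline: | T1 0-4 | T3 4-11 | T4 11-14 | T1 14-19 | T2 19-22 |
Completion: T1=19  T2=22  T3=11  T4=14
Turnaround(T3) = completion − arrival = 11 − 4 = 7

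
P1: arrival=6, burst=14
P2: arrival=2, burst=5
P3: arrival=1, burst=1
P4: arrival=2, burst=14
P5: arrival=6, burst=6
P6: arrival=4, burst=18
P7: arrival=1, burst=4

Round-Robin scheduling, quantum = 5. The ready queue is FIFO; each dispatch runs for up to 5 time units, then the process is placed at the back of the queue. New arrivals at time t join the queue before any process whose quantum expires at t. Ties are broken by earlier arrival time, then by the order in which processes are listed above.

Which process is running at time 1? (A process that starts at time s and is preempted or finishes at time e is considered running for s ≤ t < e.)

P3

Timeline: | idle 0-1 | P3 1-2 | P7 2-6 | P2 6-11 | P4 11-16 | P6 16-21 | P1 21-26 | P5 26-31 | P4 31-36 | P6 36-41 | P1 41-46 | P5 46-47 | P4 47-51 | P6 51-56 | P1 56-60 | P6 60-63 |
Completion: P1=60  P2=11  P3=2  P4=51  P5=47  P6=63  P7=6
Turnaround (C−A): P1=54  P2=9  P3=1  P4=49  P5=41  P6=59  P7=5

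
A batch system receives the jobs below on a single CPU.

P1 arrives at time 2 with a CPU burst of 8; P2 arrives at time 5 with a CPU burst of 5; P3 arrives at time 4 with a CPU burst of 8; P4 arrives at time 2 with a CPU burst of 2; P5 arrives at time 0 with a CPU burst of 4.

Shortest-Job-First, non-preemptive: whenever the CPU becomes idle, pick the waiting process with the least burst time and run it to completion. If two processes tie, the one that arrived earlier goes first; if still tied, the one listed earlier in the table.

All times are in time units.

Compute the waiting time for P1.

Gantt: | P5 0-4 | P4 4-6 | P2 6-11 | P1 11-19 | P3 19-27 |
Completion: P1=19  P2=11  P3=27  P4=6  P5=4
Turnaround (C−A): P1=17  P2=6  P3=23  P4=4  P5=4
Waiting(P1) = turnaround − burst = 17 − 8 = 9

9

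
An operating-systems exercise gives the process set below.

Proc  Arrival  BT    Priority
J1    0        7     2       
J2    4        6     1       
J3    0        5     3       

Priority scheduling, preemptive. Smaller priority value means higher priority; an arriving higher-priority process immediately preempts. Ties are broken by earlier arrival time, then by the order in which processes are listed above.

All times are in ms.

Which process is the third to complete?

J3

Timeline: | J1 0-4 | J2 4-10 | J1 10-13 | J3 13-18 |
Completion: J1=13  J2=10  J3=18
Finish order: J2 → J1 → J3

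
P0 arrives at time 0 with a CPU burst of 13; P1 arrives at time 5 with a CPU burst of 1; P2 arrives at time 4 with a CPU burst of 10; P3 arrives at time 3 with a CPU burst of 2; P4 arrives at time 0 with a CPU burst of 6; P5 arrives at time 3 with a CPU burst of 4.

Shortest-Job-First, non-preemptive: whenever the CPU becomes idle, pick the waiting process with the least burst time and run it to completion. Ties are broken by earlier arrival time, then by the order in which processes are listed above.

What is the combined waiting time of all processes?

43

Schedule: | P4 0-6 | P1 6-7 | P3 7-9 | P5 9-13 | P2 13-23 | P0 23-36 |
Completion: P0=36  P1=7  P2=23  P3=9  P4=6  P5=13
Turnaround (C−A): P0=36  P1=2  P2=19  P3=6  P4=6  P5=10
Waiting = turnaround − burst: P0=23, P1=1, P2=9, P3=4, P4=0, P5=6
Total waiting = 23 + 1 + 9 + 4 + 0 + 6 = 43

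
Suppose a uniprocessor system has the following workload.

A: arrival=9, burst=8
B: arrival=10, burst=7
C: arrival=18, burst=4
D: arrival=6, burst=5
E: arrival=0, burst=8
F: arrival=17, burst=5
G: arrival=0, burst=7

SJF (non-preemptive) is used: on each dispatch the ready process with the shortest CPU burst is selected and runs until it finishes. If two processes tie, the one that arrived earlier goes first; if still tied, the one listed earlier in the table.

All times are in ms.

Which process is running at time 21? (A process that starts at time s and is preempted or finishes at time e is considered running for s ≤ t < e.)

Schedule: | G 0-7 | D 7-12 | B 12-19 | C 19-23 | F 23-28 | E 28-36 | A 36-44 |
Completion: A=44  B=19  C=23  D=12  E=36  F=28  G=7

C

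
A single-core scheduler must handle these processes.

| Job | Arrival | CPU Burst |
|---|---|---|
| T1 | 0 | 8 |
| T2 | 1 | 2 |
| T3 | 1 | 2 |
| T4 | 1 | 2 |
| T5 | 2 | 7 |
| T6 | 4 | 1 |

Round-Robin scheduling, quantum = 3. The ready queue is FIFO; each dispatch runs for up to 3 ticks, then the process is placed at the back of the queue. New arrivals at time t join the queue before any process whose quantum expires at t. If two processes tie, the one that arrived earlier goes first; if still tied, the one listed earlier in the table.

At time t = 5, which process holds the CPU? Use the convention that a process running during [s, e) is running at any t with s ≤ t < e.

Schedule: | T1 0-3 | T2 3-5 | T3 5-7 | T4 7-9 | T5 9-12 | T1 12-15 | T6 15-16 | T5 16-19 | T1 19-21 | T5 21-22 |
Completion: T1=21  T2=5  T3=7  T4=9  T5=22  T6=16

T3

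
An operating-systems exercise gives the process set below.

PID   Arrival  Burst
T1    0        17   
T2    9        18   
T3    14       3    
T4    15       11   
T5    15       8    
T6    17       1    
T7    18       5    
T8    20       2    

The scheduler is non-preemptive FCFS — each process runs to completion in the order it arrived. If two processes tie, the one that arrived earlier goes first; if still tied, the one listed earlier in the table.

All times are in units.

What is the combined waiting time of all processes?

Schedule: | T1 0-17 | T2 17-35 | T3 35-38 | T4 38-49 | T5 49-57 | T6 57-58 | T7 58-63 | T8 63-65 |
Completion: T1=17  T2=35  T3=38  T4=49  T5=57  T6=58  T7=63  T8=65
Waiting = turnaround − burst: T1=0, T2=8, T3=21, T4=23, T5=34, T6=40, T7=40, T8=43
Total waiting = 0 + 8 + 21 + 23 + 34 + 40 + 40 + 43 = 209

209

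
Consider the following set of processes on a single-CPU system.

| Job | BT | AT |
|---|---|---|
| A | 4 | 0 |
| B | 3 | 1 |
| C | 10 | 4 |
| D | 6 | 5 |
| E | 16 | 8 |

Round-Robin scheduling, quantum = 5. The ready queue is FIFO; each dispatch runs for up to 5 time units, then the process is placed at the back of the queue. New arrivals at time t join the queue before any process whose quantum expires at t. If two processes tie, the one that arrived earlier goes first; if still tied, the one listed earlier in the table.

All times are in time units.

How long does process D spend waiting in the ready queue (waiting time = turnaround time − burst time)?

17

Schedule: | A 0-4 | B 4-7 | C 7-12 | D 12-17 | E 17-22 | C 22-27 | D 27-28 | E 28-39 |
Completion: A=4  B=7  C=27  D=28  E=39
Turnaround (C−A): A=4  B=6  C=23  D=23  E=31
Waiting(D) = turnaround − burst = 23 − 6 = 17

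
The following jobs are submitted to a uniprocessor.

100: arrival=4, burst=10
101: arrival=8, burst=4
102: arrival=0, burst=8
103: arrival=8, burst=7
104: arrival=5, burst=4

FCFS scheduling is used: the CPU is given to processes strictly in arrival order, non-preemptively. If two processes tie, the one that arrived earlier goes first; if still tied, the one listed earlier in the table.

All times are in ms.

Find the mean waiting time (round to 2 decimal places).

Timeline: | 102 0-8 | 100 8-18 | 104 18-22 | 101 22-26 | 103 26-33 |
Completion: 100=18  101=26  102=8  103=33  104=22
Turnaround (C−A): 100=14  101=18  102=8  103=25  104=17
Waiting times: 100=4, 101=14, 102=0, 103=18, 104=13
Average waiting = (4+14+0+18+13) / 5 = 49/5 = 9.80

9.80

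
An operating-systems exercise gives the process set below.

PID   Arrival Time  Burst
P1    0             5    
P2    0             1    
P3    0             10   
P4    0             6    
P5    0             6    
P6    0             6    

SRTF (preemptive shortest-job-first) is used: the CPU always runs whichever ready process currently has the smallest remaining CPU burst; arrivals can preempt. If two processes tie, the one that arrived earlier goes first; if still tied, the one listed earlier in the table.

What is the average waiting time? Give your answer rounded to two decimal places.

10.17

Schedule: | P2 0-1 | P1 1-6 | P4 6-12 | P5 12-18 | P6 18-24 | P3 24-34 |
Completion: P1=6  P2=1  P3=34  P4=12  P5=18  P6=24
Waiting times: P1=1, P2=0, P3=24, P4=6, P5=12, P6=18
Average waiting = (1+0+24+6+12+18) / 6 = 61/6 = 10.17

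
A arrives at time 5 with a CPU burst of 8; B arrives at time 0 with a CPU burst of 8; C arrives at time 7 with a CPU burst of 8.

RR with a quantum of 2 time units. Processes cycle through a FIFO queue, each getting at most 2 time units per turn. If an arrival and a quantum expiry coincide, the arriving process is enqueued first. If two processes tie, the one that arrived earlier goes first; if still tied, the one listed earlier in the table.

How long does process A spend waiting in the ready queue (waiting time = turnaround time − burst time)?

Schedule: | B 0-6 | A 6-8 | B 8-10 | C 10-12 | A 12-14 | C 14-16 | A 16-18 | C 18-20 | A 20-22 | C 22-24 |
Completion: A=22  B=10  C=24
Turnaround (C−A): A=17  B=10  C=17
Waiting(A) = turnaround − burst = 17 − 8 = 9

9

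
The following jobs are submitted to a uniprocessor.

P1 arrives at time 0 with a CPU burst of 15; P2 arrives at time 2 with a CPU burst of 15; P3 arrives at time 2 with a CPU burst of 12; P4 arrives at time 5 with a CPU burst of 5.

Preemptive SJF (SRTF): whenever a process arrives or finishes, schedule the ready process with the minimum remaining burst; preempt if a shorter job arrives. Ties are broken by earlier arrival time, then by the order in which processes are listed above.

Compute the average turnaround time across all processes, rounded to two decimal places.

Timeline: | P1 0-2 | P3 2-5 | P4 5-10 | P3 10-19 | P1 19-32 | P2 32-47 |
Completion: P1=32  P2=47  P3=19  P4=10
Turnaround (C−A): P1=32  P2=45  P3=17  P4=5
Turnaround times: P1=32, P2=45, P3=17, P4=5
Average turnaround = (32+45+17+5) / 4 = 99/4 = 24.75

24.75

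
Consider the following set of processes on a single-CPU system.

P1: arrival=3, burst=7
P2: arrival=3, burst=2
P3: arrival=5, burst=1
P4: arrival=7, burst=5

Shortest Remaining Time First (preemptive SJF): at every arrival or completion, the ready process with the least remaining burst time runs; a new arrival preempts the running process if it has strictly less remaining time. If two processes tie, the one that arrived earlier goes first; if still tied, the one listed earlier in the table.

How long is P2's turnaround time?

Schedule: | idle 0-3 | P2 3-5 | P3 5-6 | P1 6-7 | P4 7-12 | P1 12-18 |
Completion: P1=18  P2=5  P3=6  P4=12
Turnaround (C−A): P1=15  P2=2  P3=1  P4=5
Turnaround(P2) = completion − arrival = 5 − 3 = 2

2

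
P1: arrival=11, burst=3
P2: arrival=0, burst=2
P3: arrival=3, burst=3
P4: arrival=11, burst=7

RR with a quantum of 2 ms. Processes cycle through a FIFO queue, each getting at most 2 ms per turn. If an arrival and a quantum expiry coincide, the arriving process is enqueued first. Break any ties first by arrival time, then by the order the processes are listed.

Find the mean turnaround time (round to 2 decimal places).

5.00

Gantt: | P2 0-2 | idle 2-3 | P3 3-6 | idle 6-11 | P1 11-13 | P4 13-15 | P1 15-16 | P4 16-21 |
Completion: P1=16  P2=2  P3=6  P4=21
Turnaround (C−A): P1=5  P2=2  P3=3  P4=10
Turnaround times: P1=5, P2=2, P3=3, P4=10
Average turnaround = (5+2+3+10) / 4 = 20/4 = 5.00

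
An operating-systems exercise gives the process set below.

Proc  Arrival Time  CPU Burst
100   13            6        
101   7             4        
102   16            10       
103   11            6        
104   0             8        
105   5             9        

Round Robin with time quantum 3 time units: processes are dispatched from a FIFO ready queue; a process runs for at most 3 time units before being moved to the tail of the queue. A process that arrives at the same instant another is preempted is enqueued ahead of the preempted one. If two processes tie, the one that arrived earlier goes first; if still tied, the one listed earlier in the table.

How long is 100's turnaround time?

Timeline: | 104 0-6 | 105 6-9 | 104 9-11 | 101 11-14 | 105 14-17 | 103 17-20 | 100 20-23 | 101 23-24 | 102 24-27 | 105 27-30 | 103 30-33 | 100 33-36 | 102 36-43 |
Completion: 100=36  101=24  102=43  103=33  104=11  105=30
Turnaround(100) = completion − arrival = 36 − 13 = 23

23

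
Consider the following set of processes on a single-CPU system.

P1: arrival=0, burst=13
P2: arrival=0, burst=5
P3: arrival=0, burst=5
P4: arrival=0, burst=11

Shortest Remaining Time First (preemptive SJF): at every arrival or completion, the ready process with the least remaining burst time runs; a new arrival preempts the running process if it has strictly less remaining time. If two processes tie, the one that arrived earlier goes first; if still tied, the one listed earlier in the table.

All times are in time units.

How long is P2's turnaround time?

5

Gantt: | P2 0-5 | P3 5-10 | P4 10-21 | P1 21-34 |
Completion: P1=34  P2=5  P3=10  P4=21
Turnaround(P2) = completion − arrival = 5 − 0 = 5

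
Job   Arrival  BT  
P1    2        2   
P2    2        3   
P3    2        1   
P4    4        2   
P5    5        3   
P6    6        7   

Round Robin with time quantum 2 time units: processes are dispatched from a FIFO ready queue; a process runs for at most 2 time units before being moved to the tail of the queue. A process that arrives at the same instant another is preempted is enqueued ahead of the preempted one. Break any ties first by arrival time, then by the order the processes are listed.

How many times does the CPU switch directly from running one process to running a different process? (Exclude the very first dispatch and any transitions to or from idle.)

8

Timeline: | idle 0-2 | P1 2-4 | P2 4-6 | P3 6-7 | P4 7-9 | P5 9-11 | P6 11-13 | P2 13-14 | P5 14-15 | P6 15-20 |
Completion: P1=4  P2=14  P3=7  P4=9  P5=15  P6=20
Turnaround (C−A): P1=2  P2=12  P3=5  P4=5  P5=10  P6=14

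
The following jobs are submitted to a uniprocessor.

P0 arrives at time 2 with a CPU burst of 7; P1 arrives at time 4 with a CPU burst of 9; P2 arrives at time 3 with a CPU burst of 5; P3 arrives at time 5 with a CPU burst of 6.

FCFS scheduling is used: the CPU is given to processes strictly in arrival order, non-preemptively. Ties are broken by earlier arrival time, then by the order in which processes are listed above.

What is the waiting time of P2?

6

Gantt: | idle 0-2 | P0 2-9 | P2 9-14 | P1 14-23 | P3 23-29 |
Completion: P0=9  P1=23  P2=14  P3=29
Waiting(P2) = turnaround − burst = 11 − 5 = 6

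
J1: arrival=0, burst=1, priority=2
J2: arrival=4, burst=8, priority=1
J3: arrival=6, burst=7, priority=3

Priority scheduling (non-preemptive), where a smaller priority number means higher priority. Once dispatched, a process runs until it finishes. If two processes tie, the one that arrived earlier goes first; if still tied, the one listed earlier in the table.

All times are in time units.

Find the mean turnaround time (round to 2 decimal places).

7.33

Gantt: | J1 0-1 | idle 1-4 | J2 4-12 | J3 12-19 |
Completion: J1=1  J2=12  J3=19
Turnaround (C−A): J1=1  J2=8  J3=13
Turnaround times: J1=1, J2=8, J3=13
Average turnaround = (1+8+13) / 3 = 22/3 = 7.33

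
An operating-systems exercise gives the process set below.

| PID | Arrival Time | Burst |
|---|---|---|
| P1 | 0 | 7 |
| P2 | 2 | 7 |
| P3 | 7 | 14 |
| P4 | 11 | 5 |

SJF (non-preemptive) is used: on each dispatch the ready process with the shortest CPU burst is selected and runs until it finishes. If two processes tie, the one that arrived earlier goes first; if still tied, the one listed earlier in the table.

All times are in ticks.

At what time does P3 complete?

Timeline: | P1 0-7 | P2 7-14 | P4 14-19 | P3 19-33 |
Completion: P1=7  P2=14  P3=33  P4=19

33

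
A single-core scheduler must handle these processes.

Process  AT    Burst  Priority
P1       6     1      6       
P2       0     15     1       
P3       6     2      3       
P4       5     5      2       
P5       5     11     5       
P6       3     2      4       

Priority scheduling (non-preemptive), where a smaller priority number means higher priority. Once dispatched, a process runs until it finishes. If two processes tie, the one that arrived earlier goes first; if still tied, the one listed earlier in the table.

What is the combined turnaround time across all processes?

Timeline: | P2 0-15 | P4 15-20 | P3 20-22 | P6 22-24 | P5 24-35 | P1 35-36 |
Completion: P1=36  P2=15  P3=22  P4=20  P5=35  P6=24
Turnaround (C−A): P1=30  P2=15  P3=16  P4=15  P5=30  P6=21
Turnaround = completion − arrival: P1=30, P2=15, P3=16, P4=15, P5=30, P6=21
Total turnaround = 30 + 15 + 16 + 15 + 30 + 21 = 127

127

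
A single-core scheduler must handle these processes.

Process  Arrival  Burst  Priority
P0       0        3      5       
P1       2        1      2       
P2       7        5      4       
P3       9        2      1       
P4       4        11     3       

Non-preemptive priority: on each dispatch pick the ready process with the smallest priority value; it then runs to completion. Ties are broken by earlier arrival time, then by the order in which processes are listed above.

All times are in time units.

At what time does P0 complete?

Gantt: | P0 0-3 | P1 3-4 | P4 4-15 | P3 15-17 | P2 17-22 |
Completion: P0=3  P1=4  P2=22  P3=17  P4=15
Turnaround (C−A): P0=3  P1=2  P2=15  P3=8  P4=11

3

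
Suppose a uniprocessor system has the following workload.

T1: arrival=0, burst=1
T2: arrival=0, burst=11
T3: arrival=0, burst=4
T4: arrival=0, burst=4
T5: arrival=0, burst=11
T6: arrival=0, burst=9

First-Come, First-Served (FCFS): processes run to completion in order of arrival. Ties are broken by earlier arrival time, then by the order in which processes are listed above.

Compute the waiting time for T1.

0

Schedule: | T1 0-1 | T2 1-12 | T3 12-16 | T4 16-20 | T5 20-31 | T6 31-40 |
Completion: T1=1  T2=12  T3=16  T4=20  T5=31  T6=40
Waiting(T1) = turnaround − burst = 1 − 1 = 0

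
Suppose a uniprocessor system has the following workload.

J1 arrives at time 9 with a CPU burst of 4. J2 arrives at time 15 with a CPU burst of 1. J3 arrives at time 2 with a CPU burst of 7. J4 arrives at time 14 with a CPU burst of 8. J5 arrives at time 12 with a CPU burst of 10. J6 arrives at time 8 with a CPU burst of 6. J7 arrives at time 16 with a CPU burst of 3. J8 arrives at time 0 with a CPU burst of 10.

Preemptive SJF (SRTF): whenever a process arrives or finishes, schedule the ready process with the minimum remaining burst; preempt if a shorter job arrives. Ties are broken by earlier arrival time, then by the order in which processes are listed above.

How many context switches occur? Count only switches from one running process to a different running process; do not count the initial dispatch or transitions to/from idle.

9

Schedule: | J8 0-2 | J3 2-9 | J1 9-13 | J6 13-15 | J2 15-16 | J7 16-19 | J6 19-23 | J8 23-31 | J4 31-39 | J5 39-49 |
Completion: J1=13  J2=16  J3=9  J4=39  J5=49  J6=23  J7=19  J8=31
Turnaround (C−A): J1=4  J2=1  J3=7  J4=25  J5=37  J6=15  J7=3  J8=31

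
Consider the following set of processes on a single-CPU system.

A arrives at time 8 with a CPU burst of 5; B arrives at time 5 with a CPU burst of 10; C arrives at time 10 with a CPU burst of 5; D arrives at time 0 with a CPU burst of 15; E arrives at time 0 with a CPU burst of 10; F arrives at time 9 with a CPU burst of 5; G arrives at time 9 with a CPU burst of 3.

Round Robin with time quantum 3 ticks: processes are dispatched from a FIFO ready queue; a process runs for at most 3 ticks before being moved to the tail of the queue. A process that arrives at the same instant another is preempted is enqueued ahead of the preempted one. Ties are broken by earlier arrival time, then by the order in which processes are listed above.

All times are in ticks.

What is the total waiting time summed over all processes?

207

Timeline: | D 0-3 | E 3-6 | D 6-9 | B 9-12 | E 12-15 | A 15-18 | F 18-21 | G 21-24 | D 24-27 | C 27-30 | B 30-33 | E 33-36 | A 36-38 | F 38-40 | D 40-43 | C 43-45 | B 45-48 | E 48-49 | D 49-52 | B 52-53 |
Completion: A=38  B=53  C=45  D=52  E=49  F=40  G=24
Turnaround (C−A): A=30  B=48  C=35  D=52  E=49  F=31  G=15
Waiting = turnaround − burst: A=25, B=38, C=30, D=37, E=39, F=26, G=12
Total waiting = 25 + 38 + 30 + 37 + 39 + 26 + 12 = 207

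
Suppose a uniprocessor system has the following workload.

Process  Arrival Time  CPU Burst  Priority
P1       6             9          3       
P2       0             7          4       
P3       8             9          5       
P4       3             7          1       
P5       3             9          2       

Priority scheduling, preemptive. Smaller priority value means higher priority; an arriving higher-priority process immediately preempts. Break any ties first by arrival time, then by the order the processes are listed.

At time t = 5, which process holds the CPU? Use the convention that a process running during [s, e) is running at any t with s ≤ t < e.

Gantt: | P2 0-3 | P4 3-10 | P5 10-19 | P1 19-28 | P2 28-32 | P3 32-41 |
Completion: P1=28  P2=32  P3=41  P4=10  P5=19
Turnaround (C−A): P1=22  P2=32  P3=33  P4=7  P5=16

P4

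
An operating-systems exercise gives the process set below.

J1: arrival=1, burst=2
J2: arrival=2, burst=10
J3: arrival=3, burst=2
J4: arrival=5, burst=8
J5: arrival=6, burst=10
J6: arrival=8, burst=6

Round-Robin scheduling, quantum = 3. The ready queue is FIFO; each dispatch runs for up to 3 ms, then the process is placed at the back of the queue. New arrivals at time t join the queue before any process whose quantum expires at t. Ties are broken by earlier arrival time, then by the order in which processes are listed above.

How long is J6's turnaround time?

24

Schedule: | idle 0-1 | J1 1-3 | J2 3-6 | J3 6-8 | J4 8-11 | J5 11-14 | J2 14-17 | J6 17-20 | J4 20-23 | J5 23-26 | J2 26-29 | J6 29-32 | J4 32-34 | J5 34-37 | J2 37-38 | J5 38-39 |
Completion: J1=3  J2=38  J3=8  J4=34  J5=39  J6=32
Turnaround (C−A): J1=2  J2=36  J3=5  J4=29  J5=33  J6=24
Turnaround(J6) = completion − arrival = 32 − 8 = 24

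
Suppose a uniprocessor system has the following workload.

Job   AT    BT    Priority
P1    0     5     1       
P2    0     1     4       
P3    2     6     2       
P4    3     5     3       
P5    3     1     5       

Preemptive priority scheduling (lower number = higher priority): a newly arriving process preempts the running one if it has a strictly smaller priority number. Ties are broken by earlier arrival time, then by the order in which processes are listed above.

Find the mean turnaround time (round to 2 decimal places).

Timeline: | P1 0-5 | P3 5-11 | P4 11-16 | P2 16-17 | P5 17-18 |
Completion: P1=5  P2=17  P3=11  P4=16  P5=18
Turnaround (C−A): P1=5  P2=17  P3=9  P4=13  P5=15
Turnaround times: P1=5, P2=17, P3=9, P4=13, P5=15
Average turnaround = (5+17+9+13+15) / 5 = 59/5 = 11.80

11.80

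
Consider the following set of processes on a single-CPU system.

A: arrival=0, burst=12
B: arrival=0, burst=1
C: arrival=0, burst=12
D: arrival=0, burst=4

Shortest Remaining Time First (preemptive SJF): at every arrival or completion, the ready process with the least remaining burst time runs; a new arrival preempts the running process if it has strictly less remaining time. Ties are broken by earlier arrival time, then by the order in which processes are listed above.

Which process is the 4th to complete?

Timeline: | B 0-1 | D 1-5 | A 5-17 | C 17-29 |
Completion: A=17  B=1  C=29  D=5
Finish order: B → D → A → C

C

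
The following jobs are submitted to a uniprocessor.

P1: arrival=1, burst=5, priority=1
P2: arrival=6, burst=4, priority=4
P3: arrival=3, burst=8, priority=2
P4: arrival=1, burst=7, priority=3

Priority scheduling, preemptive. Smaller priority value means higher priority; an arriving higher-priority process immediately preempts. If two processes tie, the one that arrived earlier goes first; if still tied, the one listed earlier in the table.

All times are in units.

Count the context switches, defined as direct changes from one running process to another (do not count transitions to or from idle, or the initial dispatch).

3

Timeline: | idle 0-1 | P1 1-6 | P3 6-14 | P4 14-21 | P2 21-25 |
Completion: P1=6  P2=25  P3=14  P4=21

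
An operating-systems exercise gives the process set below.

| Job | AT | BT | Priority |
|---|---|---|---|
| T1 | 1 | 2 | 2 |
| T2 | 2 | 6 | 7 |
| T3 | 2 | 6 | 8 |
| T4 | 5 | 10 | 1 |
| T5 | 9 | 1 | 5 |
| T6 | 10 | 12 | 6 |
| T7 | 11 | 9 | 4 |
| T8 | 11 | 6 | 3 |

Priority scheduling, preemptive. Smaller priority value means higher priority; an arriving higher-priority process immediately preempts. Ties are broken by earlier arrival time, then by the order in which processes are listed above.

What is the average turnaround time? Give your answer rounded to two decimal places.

Timeline: | idle 0-1 | T1 1-3 | T2 3-5 | T4 5-15 | T8 15-21 | T7 21-30 | T5 30-31 | T6 31-43 | T2 43-47 | T3 47-53 |
Completion: T1=3  T2=47  T3=53  T4=15  T5=31  T6=43  T7=30  T8=21
Turnaround (C−A): T1=2  T2=45  T3=51  T4=10  T5=22  T6=33  T7=19  T8=10
Turnaround times: T1=2, T2=45, T3=51, T4=10, T5=22, T6=33, T7=19, T8=10
Average turnaround = (2+45+51+10+22+33+19+10) / 8 = 192/8 = 24.00

24.00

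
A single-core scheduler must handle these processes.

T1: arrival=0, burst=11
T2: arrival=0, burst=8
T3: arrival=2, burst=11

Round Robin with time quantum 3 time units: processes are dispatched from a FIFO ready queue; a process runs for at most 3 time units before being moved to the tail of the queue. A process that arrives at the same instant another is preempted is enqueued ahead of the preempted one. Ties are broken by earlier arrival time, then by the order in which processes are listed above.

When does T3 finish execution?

30

Timeline: | T1 0-3 | T2 3-6 | T3 6-9 | T1 9-12 | T2 12-15 | T3 15-18 | T1 18-21 | T2 21-23 | T3 23-26 | T1 26-28 | T3 28-30 |
Completion: T1=28  T2=23  T3=30
Turnaround (C−A): T1=28  T2=23  T3=28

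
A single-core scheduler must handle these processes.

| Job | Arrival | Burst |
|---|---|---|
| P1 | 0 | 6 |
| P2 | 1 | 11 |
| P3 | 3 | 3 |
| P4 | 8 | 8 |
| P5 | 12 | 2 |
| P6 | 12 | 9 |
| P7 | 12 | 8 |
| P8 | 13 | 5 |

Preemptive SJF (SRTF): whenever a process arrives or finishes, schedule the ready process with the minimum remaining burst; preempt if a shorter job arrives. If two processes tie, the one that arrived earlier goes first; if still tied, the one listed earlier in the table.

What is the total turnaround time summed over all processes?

136

Timeline: | P1 0-6 | P3 6-9 | P4 9-12 | P5 12-14 | P4 14-19 | P8 19-24 | P7 24-32 | P6 32-41 | P2 41-52 |
Completion: P1=6  P2=52  P3=9  P4=19  P5=14  P6=41  P7=32  P8=24
Turnaround (C−A): P1=6  P2=51  P3=6  P4=11  P5=2  P6=29  P7=20  P8=11
Turnaround = completion − arrival: P1=6, P2=51, P3=6, P4=11, P5=2, P6=29, P7=20, P8=11
Total turnaround = 6 + 51 + 6 + 11 + 2 + 29 + 20 + 11 = 136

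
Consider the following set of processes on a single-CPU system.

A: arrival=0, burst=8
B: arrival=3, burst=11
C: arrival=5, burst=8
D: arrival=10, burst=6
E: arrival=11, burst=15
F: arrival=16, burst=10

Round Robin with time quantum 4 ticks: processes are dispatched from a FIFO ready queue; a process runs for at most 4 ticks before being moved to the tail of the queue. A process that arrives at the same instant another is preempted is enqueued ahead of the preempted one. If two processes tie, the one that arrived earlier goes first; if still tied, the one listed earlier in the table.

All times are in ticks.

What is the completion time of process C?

36

Schedule: | A 0-4 | B 4-8 | A 8-12 | C 12-16 | B 16-20 | D 20-24 | E 24-28 | F 28-32 | C 32-36 | B 36-39 | D 39-41 | E 41-45 | F 45-49 | E 49-53 | F 53-55 | E 55-58 |
Completion: A=12  B=39  C=36  D=41  E=58  F=55
Turnaround (C−A): A=12  B=36  C=31  D=31  E=47  F=39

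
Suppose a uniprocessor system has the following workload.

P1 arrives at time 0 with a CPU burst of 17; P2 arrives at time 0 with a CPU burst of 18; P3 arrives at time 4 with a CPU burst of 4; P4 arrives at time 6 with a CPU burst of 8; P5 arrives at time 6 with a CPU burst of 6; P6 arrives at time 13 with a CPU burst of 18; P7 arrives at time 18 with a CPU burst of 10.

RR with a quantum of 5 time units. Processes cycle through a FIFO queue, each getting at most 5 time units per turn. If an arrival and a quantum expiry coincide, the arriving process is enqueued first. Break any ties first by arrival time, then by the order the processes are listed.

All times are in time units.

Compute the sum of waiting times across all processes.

Schedule: | P1 0-5 | P2 5-10 | P3 10-14 | P1 14-19 | P4 19-24 | P5 24-29 | P2 29-34 | P6 34-39 | P7 39-44 | P1 44-49 | P4 49-52 | P5 52-53 | P2 53-58 | P6 58-63 | P7 63-68 | P1 68-70 | P2 70-73 | P6 73-81 |
Completion: P1=70  P2=73  P3=14  P4=52  P5=53  P6=81  P7=68
Turnaround (C−A): P1=70  P2=73  P3=10  P4=46  P5=47  P6=68  P7=50
Waiting = turnaround − burst: P1=53, P2=55, P3=6, P4=38, P5=41, P6=50, P7=40
Total waiting = 53 + 55 + 6 + 38 + 41 + 50 + 40 = 283

283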